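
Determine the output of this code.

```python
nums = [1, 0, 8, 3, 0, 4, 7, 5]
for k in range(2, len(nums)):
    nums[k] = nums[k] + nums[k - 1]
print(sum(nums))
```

95

k=2: nums[2] = 8+0 = 8 → [1, 0, 8, 3, 0, 4, 7, 5]
k=3: nums[3] = 3+8 = 11 → [1, 0, 8, 11, 0, 4, 7, 5]
k=4: nums[4] = 0+11 = 11 → [1, 0, 8, 11, 11, 4, 7, 5]
k=5: nums[5] = 4+11 = 15 → [1, 0, 8, 11, 11, 15, 7, 5]
k=6: nums[6] = 7+15 = 22 → [1, 0, 8, 11, 11, 15, 22, 5]
k=7: nums[7] = 5+22 = 27 → [1, 0, 8, 11, 11, 15, 22, 27]
sum = 95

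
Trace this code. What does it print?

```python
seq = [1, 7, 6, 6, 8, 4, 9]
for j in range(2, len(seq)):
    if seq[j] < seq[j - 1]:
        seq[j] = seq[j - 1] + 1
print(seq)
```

[1, 7, 8, 9, 10, 11, 12]

j=2: 6<7, seq[2] = 7+1 = 8 → [1, 7, 8, 6, 8, 4, 9]
j=3: 6<8, seq[3] = 8+1 = 9 → [1, 7, 8, 9, 8, 4, 9]
j=4: 8<9, seq[4] = 9+1 = 10 → [1, 7, 8, 9, 10, 4, 9]
j=5: 4<10, seq[5] = 10+1 = 11 → [1, 7, 8, 9, 10, 11, 9]
j=6: 9<11, seq[6] = 11+1 = 12 → [1, 7, 8, 9, 10, 11, 12]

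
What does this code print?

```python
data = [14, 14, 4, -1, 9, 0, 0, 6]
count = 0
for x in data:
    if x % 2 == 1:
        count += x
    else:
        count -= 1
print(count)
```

x=14: not odd, count = 0-1 = -1
x=14: not odd, count = (-1)-1 = -2
x=4: not odd, count = (-2)-1 = -3
x=-1: odd, count = (-3)+(-1) = -4
x=9: odd, count = (-4)+9 = 5
x=0: not odd, count = 5-1 = 4
x=0: not odd, count = 4-1 = 3
x=6: not odd, count = 3-1 = 2

2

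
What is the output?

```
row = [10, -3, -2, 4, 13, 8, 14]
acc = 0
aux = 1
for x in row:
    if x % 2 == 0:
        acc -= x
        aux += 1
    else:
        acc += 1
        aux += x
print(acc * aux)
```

x=10: even, acc = 0-10 = -10; aux=2
x=-3: not even, acc = (-10)+1 = -9; aux=-1
x=-2: even, acc = (-9)-(-2) = -7; aux=0
x=4: even, acc = (-7)-4 = -11; aux=1
x=13: not even, acc = (-11)+1 = -10; aux=14
x=8: even, acc = (-10)-8 = -18; aux=15
x=14: even, acc = (-18)-14 = -32; aux=16
acc*aux = (-32)*16 = -512

-512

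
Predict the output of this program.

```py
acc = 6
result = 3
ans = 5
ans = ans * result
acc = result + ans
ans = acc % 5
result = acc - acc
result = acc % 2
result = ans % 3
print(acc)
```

18

ans = 5*3 = 15
acc = 3+15 = 18
ans = 18%5 = 3
result = 18-18 = 0
result = 18%2 = 0
result = 3%3 = 0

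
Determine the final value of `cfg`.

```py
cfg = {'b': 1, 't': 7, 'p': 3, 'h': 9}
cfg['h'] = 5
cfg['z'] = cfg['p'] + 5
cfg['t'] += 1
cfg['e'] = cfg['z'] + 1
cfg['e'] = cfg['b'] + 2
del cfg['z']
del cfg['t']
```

cfg['h'] = 5 → {'b': 1, 't': 7, 'p': 3, 'h': 5}
cfg['z'] = cfg['p']+5 = 8 → {'b': 1, 't': 7, 'p': 3, 'h': 5, 'z': 8}
cfg['t'] = 7+1 = 8 → {'b': 1, 't': 8, 'p': 3, 'h': 5, 'z': 8}
cfg['e'] = cfg['z']+1 = 9 → {'b': 1, 't': 8, 'p': 3, 'h': 5, 'z': 8, 'e': 9}
cfg['e'] = cfg['b']+2 = 3 → {'b': 1, 't': 8, 'p': 3, 'h': 5, 'z': 8, 'e': 3}
del 'z' → {'b': 1, 't': 8, 'p': 3, 'h': 5, 'e': 3}
del 't' → {'b': 1, 'p': 3, 'h': 5, 'e': 3}

{'b': 1, 'p': 3, 'h': 5, 'e': 3}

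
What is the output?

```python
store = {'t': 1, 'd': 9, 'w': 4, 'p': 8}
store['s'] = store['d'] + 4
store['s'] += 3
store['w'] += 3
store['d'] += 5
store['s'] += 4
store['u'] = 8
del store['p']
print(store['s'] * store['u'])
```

store['s'] = store['d']+4 = 13 → {'t': 1, 'd': 9, 'w': 4, 'p': 8, 's': 13}
store['s'] = 13+3 = 16 → {'t': 1, 'd': 9, 'w': 4, 'p': 8, 's': 16}
store['w'] = 4+3 = 7 → {'t': 1, 'd': 9, 'w': 7, 'p': 8, 's': 16}
store['d'] = 9+5 = 14 → {'t': 1, 'd': 14, 'w': 7, 'p': 8, 's': 16}
store['s'] = 16+4 = 20 → {'t': 1, 'd': 14, 'w': 7, 'p': 8, 's': 20}
store['u'] = 8 → {'t': 1, 'd': 14, 'w': 7, 'p': 8, 's': 20, 'u': 8}
del 'p' → {'t': 1, 'd': 14, 'w': 7, 's': 20, 'u': 8}
store['s']*store['u'] = 20*8 = 160

160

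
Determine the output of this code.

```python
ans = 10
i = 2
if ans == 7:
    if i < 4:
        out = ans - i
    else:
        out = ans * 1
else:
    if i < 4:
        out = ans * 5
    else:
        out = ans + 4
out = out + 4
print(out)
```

54

ans=10, i=2
ans == 7 is False; i < 4 is True
→ out = ans * 5 = 50
out = 50+4 = 54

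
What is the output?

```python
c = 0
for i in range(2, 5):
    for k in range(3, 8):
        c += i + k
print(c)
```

120

i=2,k=3: c = 0+5 = 5
i=2,k=4: c = 5+6 = 11
i=2,k=5: c = 11+7 = 18
i=2,k=6: c = 18+8 = 26
i=2,k=7: c = 26+9 = 35
i=3,k=3: c = 35+6 = 41
i=3,k=4: c = 41+7 = 48
i=3,k=5: c = 48+8 = 56
i=3,k=6: c = 56+9 = 65
i=3,k=7: c = 65+10 = 75
i=4,k=3: c = 75+7 = 82
i=4,k=4: c = 82+8 = 90
i=4,k=5: c = 90+9 = 99
i=4,k=6: c = 99+10 = 109
i=4,k=7: c = 109+11 = 120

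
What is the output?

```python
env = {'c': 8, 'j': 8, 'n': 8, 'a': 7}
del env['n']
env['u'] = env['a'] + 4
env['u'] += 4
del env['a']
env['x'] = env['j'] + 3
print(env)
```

{'c': 8, 'j': 8, 'u': 15, 'x': 11}

del 'n' → {'c': 8, 'j': 8, 'a': 7}
env['u'] = env['a']+4 = 11 → {'c': 8, 'j': 8, 'a': 7, 'u': 11}
env['u'] = 11+4 = 15 → {'c': 8, 'j': 8, 'a': 7, 'u': 15}
del 'a' → {'c': 8, 'j': 8, 'u': 15}
env['x'] = env['j']+3 = 11 → {'c': 8, 'j': 8, 'u': 15, 'x': 11}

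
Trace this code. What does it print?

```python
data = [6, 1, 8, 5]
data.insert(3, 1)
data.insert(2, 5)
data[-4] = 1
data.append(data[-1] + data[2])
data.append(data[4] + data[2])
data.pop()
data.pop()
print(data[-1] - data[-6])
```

-1

insert 1 at 3 → [6, 1, 8, 1, 5]
insert 5 at 2 → [6, 1, 5, 8, 1, 5]
data[-4] = 1 → [6, 1, 1, 8, 1, 5]
append data[-1]+data[2] = 5+1 = 6 → [6, 1, 1, 8, 1, 5, 6]
append data[4]+data[2] = 1+1 = 2 → [6, 1, 1, 8, 1, 5, 6, 2]
pop() removes 2 → [6, 1, 1, 8, 1, 5, 6]
pop() removes 6 → [6, 1, 1, 8, 1, 5]
data[-1]-data[-6] = 5-6 = -1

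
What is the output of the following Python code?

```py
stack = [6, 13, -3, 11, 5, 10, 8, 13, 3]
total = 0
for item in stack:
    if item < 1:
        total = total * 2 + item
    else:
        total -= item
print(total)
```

-91

item=6: not <1, total = 0-6 = -6
item=13: not <1, total = (-6)-13 = -19
item=-3: <1, total = (-19)*2+(-3) = -41
item=11: not <1, total = (-41)-11 = -52
item=5: not <1, total = (-52)-5 = -57
item=10: not <1, total = (-57)-10 = -67
item=8: not <1, total = (-67)-8 = -75
item=13: not <1, total = (-75)-13 = -88
item=3: not <1, total = (-88)-3 = -91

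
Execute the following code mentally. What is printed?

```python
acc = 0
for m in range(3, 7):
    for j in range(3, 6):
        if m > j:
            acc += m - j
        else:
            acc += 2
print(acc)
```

22

m=3,j=3: not 3>3, acc = 0+2 = 2
m=3,j=4: not 3>4, acc = 2+2 = 4
m=3,j=5: not 3>5, acc = 4+2 = 6
m=4,j=3: 4>3, acc = 6+1 = 7
m=4,j=4: not 4>4, acc = 7+2 = 9
m=4,j=5: not 4>5, acc = 9+2 = 11
m=5,j=3: 5>3, acc = 11+2 = 13
m=5,j=4: 5>4, acc = 13+1 = 14
m=5,j=5: not 5>5, acc = 14+2 = 16
m=6,j=3: 6>3, acc = 16+3 = 19
m=6,j=4: 6>4, acc = 19+2 = 21
m=6,j=5: 6>5, acc = 21+1 = 22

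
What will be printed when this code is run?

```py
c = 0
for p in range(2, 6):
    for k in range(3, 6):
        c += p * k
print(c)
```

168

p=2,k=3: c = 0+6 = 6
p=2,k=4: c = 6+8 = 14
p=2,k=5: c = 14+10 = 24
p=3,k=3: c = 24+9 = 33
p=3,k=4: c = 33+12 = 45
p=3,k=5: c = 45+15 = 60
p=4,k=3: c = 60+12 = 72
p=4,k=4: c = 72+16 = 88
p=4,k=5: c = 88+20 = 108
p=5,k=3: c = 108+15 = 123
p=5,k=4: c = 123+20 = 143
p=5,k=5: c = 143+25 = 168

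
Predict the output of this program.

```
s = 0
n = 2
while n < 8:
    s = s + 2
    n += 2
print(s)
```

6

n=2: s = 0+2 = 2
n=4: s = 2+2 = 4
n=6: s = 4+2 = 6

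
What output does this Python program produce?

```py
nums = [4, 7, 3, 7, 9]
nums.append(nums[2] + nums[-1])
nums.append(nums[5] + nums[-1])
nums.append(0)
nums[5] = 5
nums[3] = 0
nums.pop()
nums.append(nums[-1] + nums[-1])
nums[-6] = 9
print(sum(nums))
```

append nums[2]+nums[-1] = 3+9 = 12 → [4, 7, 3, 7, 9, 12]
append nums[5]+nums[-1] = 12+12 = 24 → [4, 7, 3, 7, 9, 12, 24]
append 0 → [4, 7, 3, 7, 9, 12, 24, 0]
nums[5] = 5 → [4, 7, 3, 7, 9, 5, 24, 0]
nums[3] = 0 → [4, 7, 3, 0, 9, 5, 24, 0]
pop() removes 0 → [4, 7, 3, 0, 9, 5, 24]
append nums[-1]+nums[-1] = 24+24 = 48 → [4, 7, 3, 0, 9, 5, 24, 48]
nums[-6] = 9 → [4, 7, 9, 0, 9, 5, 24, 48]
sum = 106

106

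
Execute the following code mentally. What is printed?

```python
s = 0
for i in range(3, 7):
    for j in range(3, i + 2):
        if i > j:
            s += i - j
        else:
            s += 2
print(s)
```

i=3,j=3: not 3>3, s = 0+2 = 2
i=3,j=4: not 3>4, s = 2+2 = 4
i=4,j=3: 4>3, s = 4+1 = 5
i=4,j=4: not 4>4, s = 5+2 = 7
i=4,j=5: not 4>5, s = 7+2 = 9
i=5,j=3: 5>3, s = 9+2 = 11
i=5,j=4: 5>4, s = 11+1 = 12
i=5,j=5: not 5>5, s = 12+2 = 14
i=5,j=6: not 5>6, s = 14+2 = 16
i=6,j=3: 6>3, s = 16+3 = 19
i=6,j=4: 6>4, s = 19+2 = 21
i=6,j=5: 6>5, s = 21+1 = 22
i=6,j=6: not 6>6, s = 22+2 = 24
i=6,j=7: not 6>7, s = 24+2 = 26

26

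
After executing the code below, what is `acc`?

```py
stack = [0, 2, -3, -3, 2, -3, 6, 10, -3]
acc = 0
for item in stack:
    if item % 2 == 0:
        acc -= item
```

item=0: even, acc = 0-0 = 0
item=2: even, acc = 0-2 = -2
item=-3: not even
item=-3: not even
item=2: even, acc = (-2)-2 = -4
item=-3: not even
item=6: even, acc = (-4)-6 = -10
item=10: even, acc = (-10)-10 = -20
item=-3: not even

-20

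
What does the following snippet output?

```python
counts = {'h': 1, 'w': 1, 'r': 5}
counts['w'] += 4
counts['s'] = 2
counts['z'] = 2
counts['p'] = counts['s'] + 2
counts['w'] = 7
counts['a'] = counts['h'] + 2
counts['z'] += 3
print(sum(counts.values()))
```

counts['w'] = 1+4 = 5 → {'h': 1, 'w': 5, 'r': 5}
counts['s'] = 2 → {'h': 1, 'w': 5, 'r': 5, 's': 2}
counts['z'] = 2 → {'h': 1, 'w': 5, 'r': 5, 's': 2, 'z': 2}
counts['p'] = counts['s']+2 = 4 → {'h': 1, 'w': 5, 'r': 5, 's': 2, 'z': 2, 'p': 4}
counts['w'] = 7 → {'h': 1, 'w': 7, 'r': 5, 's': 2, 'z': 2, 'p': 4}
counts['a'] = counts['h']+2 = 3 → {'h': 1, 'w': 7, 'r': 5, 's': 2, 'z': 2, 'p': 4, 'a': 3}
counts['z'] = 2+3 = 5 → {'h': 1, 'w': 7, 'r': 5, 's': 2, 'z': 5, 'p': 4, 'a': 3}
sum of values = 27

27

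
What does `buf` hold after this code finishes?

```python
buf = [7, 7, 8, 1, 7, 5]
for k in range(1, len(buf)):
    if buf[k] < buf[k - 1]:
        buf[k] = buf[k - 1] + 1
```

k=1: 7>=7, unchanged → [7, 7, 8, 1, 7, 5]
k=2: 8>=7, unchanged → [7, 7, 8, 1, 7, 5]
k=3: 1<8, buf[3] = 8+1 = 9 → [7, 7, 8, 9, 7, 5]
k=4: 7<9, buf[4] = 9+1 = 10 → [7, 7, 8, 9, 10, 5]
k=5: 5<10, buf[5] = 10+1 = 11 → [7, 7, 8, 9, 10, 11]

[7, 7, 8, 9, 10, 11]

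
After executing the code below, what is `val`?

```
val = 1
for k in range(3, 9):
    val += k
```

k=3: val = 1+3 = 4
k=4: val = 4+4 = 8
k=5: val = 8+5 = 13
k=6: val = 13+6 = 19
k=7: val = 19+7 = 26
k=8: val = 26+8 = 34

34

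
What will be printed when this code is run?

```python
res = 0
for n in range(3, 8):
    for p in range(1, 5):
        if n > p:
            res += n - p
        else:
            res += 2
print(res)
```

57

n=3,p=1: 3>1, res = 0+2 = 2
n=3,p=2: 3>2, res = 2+1 = 3
n=3,p=3: not 3>3, res = 3+2 = 5
n=3,p=4: not 3>4, res = 5+2 = 7
n=4,p=1: 4>1, res = 7+3 = 10
n=4,p=2: 4>2, res = 10+2 = 12
n=4,p=3: 4>3, res = 12+1 = 13
n=4,p=4: not 4>4, res = 13+2 = 15
n=5,p=1: 5>1, res = 15+4 = 19
n=5,p=2: 5>2, res = 19+3 = 22
n=5,p=3: 5>3, res = 22+2 = 24
n=5,p=4: 5>4, res = 24+1 = 25
n=6,p=1: 6>1, res = 25+5 = 30
n=6,p=2: 6>2, res = 30+4 = 34
n=6,p=3: 6>3, res = 34+3 = 37
n=6,p=4: 6>4, res = 37+2 = 39
n=7,p=1: 7>1, res = 39+6 = 45
n=7,p=2: 7>2, res = 45+5 = 50
n=7,p=3: 7>3, res = 50+4 = 54
n=7,p=4: 7>4, res = 54+3 = 57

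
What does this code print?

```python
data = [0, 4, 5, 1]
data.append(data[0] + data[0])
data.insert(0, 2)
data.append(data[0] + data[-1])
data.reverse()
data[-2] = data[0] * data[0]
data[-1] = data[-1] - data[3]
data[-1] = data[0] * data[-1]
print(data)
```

[2, 0, 1, 5, 4, 4, -6]

append data[0]+data[0] = 0+0 = 0 → [0, 4, 5, 1, 0]
insert 2 at 0 → [2, 0, 4, 5, 1, 0]
append data[0]+data[-1] = 2+0 = 2 → [2, 0, 4, 5, 1, 0, 2]
reverse → [2, 0, 1, 5, 4, 0, 2]
data[-2] = data[0]*data[0] = 2*2 = 4 → [2, 0, 1, 5, 4, 4, 2]
data[-1] = data[-1]-data[3] = 2-5 = -3 → [2, 0, 1, 5, 4, 4, -3]
data[-1] = data[0]*data[-1] = 2*(-3) = -6 → [2, 0, 1, 5, 4, 4, -6]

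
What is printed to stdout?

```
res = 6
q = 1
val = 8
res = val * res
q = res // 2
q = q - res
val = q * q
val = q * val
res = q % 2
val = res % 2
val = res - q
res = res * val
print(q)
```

-24

res = 8*6 = 48
q = 48//2 = 24
q = 24-48 = -24
val = (-24)*(-24) = 576
val = (-24)*576 = -13824
res = (-24)%2 = 0
val = 0%2 = 0
val = 0-(-24) = 24
res = 0*24 = 0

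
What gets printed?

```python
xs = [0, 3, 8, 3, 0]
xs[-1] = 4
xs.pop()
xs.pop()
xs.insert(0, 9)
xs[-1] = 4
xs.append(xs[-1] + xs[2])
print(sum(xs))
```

23

xs[-1] = 4 → [0, 3, 8, 3, 4]
pop() removes 4 → [0, 3, 8, 3]
pop() removes 3 → [0, 3, 8]
insert 9 at 0 → [9, 0, 3, 8]
xs[-1] = 4 → [9, 0, 3, 4]
append xs[-1]+xs[2] = 4+3 = 7 → [9, 0, 3, 4, 7]
sum = 23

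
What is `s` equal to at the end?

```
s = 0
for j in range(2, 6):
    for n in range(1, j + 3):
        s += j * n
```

289

j=2,n=1: s = 0+2 = 2
j=2,n=2: s = 2+4 = 6
j=2,n=3: s = 6+6 = 12
j=2,n=4: s = 12+8 = 20
j=3,n=1: s = 20+3 = 23
j=3,n=2: s = 23+6 = 29
j=3,n=3: s = 29+9 = 38
j=3,n=4: s = 38+12 = 50
j=3,n=5: s = 50+15 = 65
j=4,n=1: s = 65+4 = 69
j=4,n=2: s = 69+8 = 77
j=4,n=3: s = 77+12 = 89
j=4,n=4: s = 89+16 = 105
j=4,n=5: s = 105+20 = 125
j=4,n=6: s = 125+24 = 149
j=5,n=1: s = 149+5 = 154
j=5,n=2: s = 154+10 = 164
j=5,n=3: s = 164+15 = 179
j=5,n=4: s = 179+20 = 199
j=5,n=5: s = 199+25 = 224
j=5,n=6: s = 224+30 = 254
j=5,n=7: s = 254+35 = 289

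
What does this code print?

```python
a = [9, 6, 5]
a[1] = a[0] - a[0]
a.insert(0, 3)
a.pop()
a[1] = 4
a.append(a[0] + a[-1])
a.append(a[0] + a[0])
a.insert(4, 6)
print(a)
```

[3, 4, 0, 3, 6, 6]

a[1] = a[0]-a[0] = 9-9 = 0 → [9, 0, 5]
insert 3 at 0 → [3, 9, 0, 5]
pop() removes 5 → [3, 9, 0]
a[1] = 4 → [3, 4, 0]
append a[0]+a[-1] = 3+0 = 3 → [3, 4, 0, 3]
append a[0]+a[0] = 3+3 = 6 → [3, 4, 0, 3, 6]
insert 6 at 4 → [3, 4, 0, 3, 6, 6]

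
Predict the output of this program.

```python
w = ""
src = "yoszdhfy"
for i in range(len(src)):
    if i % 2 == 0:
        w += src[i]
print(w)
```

i=0: add 'y' → 'y'
i=1: skip
i=2: add 's' → 'ys'
i=3: skip
i=4: add 'd' → 'ysd'
i=5: skip
i=6: add 'f' → 'ysdf'
i=7: skip

ysdf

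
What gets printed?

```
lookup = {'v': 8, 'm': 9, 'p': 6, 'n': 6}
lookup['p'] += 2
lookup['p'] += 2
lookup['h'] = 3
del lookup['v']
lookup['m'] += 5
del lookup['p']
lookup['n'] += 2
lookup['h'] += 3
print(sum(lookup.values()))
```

28

lookup['p'] = 6+2 = 8 → {'v': 8, 'm': 9, 'p': 8, 'n': 6}
lookup['p'] = 8+2 = 10 → {'v': 8, 'm': 9, 'p': 10, 'n': 6}
lookup['h'] = 3 → {'v': 8, 'm': 9, 'p': 10, 'n': 6, 'h': 3}
del 'v' → {'m': 9, 'p': 10, 'n': 6, 'h': 3}
lookup['m'] = 9+5 = 14 → {'m': 14, 'p': 10, 'n': 6, 'h': 3}
del 'p' → {'m': 14, 'n': 6, 'h': 3}
lookup['n'] = 6+2 = 8 → {'m': 14, 'n': 8, 'h': 3}
lookup['h'] = 3+3 = 6 → {'m': 14, 'n': 8, 'h': 6}
sum of values = 28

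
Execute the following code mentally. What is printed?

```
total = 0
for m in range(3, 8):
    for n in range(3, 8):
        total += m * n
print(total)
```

625

m=3,n=3: total = 0+9 = 9
m=3,n=4: total = 9+12 = 21
m=3,n=5: total = 21+15 = 36
m=3,n=6: total = 36+18 = 54
m=3,n=7: total = 54+21 = 75
m=4,n=3: total = 75+12 = 87
m=4,n=4: total = 87+16 = 103
m=4,n=5: total = 103+20 = 123
m=4,n=6: total = 123+24 = 147
m=4,n=7: total = 147+28 = 175
m=5,n=3: total = 175+15 = 190
m=5,n=4: total = 190+20 = 210
m=5,n=5: total = 210+25 = 235
m=5,n=6: total = 235+30 = 265
m=5,n=7: total = 265+35 = 300
m=6,n=3: total = 300+18 = 318
m=6,n=4: total = 318+24 = 342
m=6,n=5: total = 342+30 = 372
m=6,n=6: total = 372+36 = 408
m=6,n=7: total = 408+42 = 450
m=7,n=3: total = 450+21 = 471
m=7,n=4: total = 471+28 = 499
m=7,n=5: total = 499+35 = 534
m=7,n=6: total = 534+42 = 576
m=7,n=7: total = 576+49 = 625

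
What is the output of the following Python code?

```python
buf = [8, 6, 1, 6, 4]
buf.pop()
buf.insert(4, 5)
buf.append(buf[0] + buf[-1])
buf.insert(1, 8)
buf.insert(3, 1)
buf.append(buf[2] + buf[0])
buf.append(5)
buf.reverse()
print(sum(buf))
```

67

pop() removes 4 → [8, 6, 1, 6]
insert 5 at 4 → [8, 6, 1, 6, 5]
append buf[0]+buf[-1] = 8+5 = 13 → [8, 6, 1, 6, 5, 13]
insert 8 at 1 → [8, 8, 6, 1, 6, 5, 13]
insert 1 at 3 → [8, 8, 6, 1, 1, 6, 5, 13]
append buf[2]+buf[0] = 6+8 = 14 → [8, 8, 6, 1, 1, 6, 5, 13, 14]
append 5 → [8, 8, 6, 1, 1, 6, 5, 13, 14, 5]
reverse → [5, 14, 13, 5, 6, 1, 1, 6, 8, 8]
sum = 67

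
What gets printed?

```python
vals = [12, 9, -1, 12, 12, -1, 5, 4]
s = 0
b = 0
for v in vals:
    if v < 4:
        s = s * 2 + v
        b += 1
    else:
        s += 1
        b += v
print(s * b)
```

v=12: not <4, s = 0+1 = 1; b=12
v=9: not <4, s = 1+1 = 2; b=21
v=-1: <4, s = 2*2+(-1) = 3; b=22
v=12: not <4, s = 3+1 = 4; b=34
v=12: not <4, s = 4+1 = 5; b=46
v=-1: <4, s = 5*2+(-1) = 9; b=47
v=5: not <4, s = 9+1 = 10; b=52
v=4: not <4, s = 10+1 = 11; b=56
s*b = 11*56 = 616

616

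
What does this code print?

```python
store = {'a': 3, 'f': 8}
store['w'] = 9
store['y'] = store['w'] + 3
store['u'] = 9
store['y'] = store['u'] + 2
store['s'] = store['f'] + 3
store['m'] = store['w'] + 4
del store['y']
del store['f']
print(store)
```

{'a': 3, 'w': 9, 'u': 9, 's': 11, 'm': 13}

store['w'] = 9 → {'a': 3, 'f': 8, 'w': 9}
store['y'] = store['w']+3 = 12 → {'a': 3, 'f': 8, 'w': 9, 'y': 12}
store['u'] = 9 → {'a': 3, 'f': 8, 'w': 9, 'y': 12, 'u': 9}
store['y'] = store['u']+2 = 11 → {'a': 3, 'f': 8, 'w': 9, 'y': 11, 'u': 9}
store['s'] = store['f']+3 = 11 → {'a': 3, 'f': 8, 'w': 9, 'y': 11, 'u': 9, 's': 11}
store['m'] = store['w']+4 = 13 → {'a': 3, 'f': 8, 'w': 9, 'y': 11, 'u': 9, 's': 11, 'm': 13}
del 'y' → {'a': 3, 'f': 8, 'w': 9, 'u': 9, 's': 11, 'm': 13}
del 'f' → {'a': 3, 'w': 9, 'u': 9, 's': 11, 'm': 13}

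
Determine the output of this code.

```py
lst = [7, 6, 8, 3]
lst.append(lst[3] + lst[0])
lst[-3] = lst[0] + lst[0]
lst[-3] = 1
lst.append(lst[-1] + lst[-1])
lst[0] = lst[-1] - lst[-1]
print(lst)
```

[0, 6, 1, 3, 10, 20]

append lst[3]+lst[0] = 3+7 = 10 → [7, 6, 8, 3, 10]
lst[-3] = lst[0]+lst[0] = 7+7 = 14 → [7, 6, 14, 3, 10]
lst[-3] = 1 → [7, 6, 1, 3, 10]
append lst[-1]+lst[-1] = 10+10 = 20 → [7, 6, 1, 3, 10, 20]
lst[0] = lst[-1]-lst[-1] = 20-20 = 0 → [0, 6, 1, 3, 10, 20]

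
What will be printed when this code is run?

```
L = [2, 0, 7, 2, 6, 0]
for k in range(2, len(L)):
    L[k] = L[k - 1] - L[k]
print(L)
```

[2, 0, -7, -9, -15, -15]

k=2: L[2] = 0-7 = -7 → [2, 0, -7, 2, 6, 0]
k=3: L[3] = (-7)-2 = -9 → [2, 0, -7, -9, 6, 0]
k=4: L[4] = (-9)-6 = -15 → [2, 0, -7, -9, -15, 0]
k=5: L[5] = (-15)-0 = -15 → [2, 0, -7, -9, -15, -15]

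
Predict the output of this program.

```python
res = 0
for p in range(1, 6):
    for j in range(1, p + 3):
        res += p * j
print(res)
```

295

p=1,j=1: res = 0+1 = 1
p=1,j=2: res = 1+2 = 3
p=1,j=3: res = 3+3 = 6
p=2,j=1: res = 6+2 = 8
p=2,j=2: res = 8+4 = 12
p=2,j=3: res = 12+6 = 18
p=2,j=4: res = 18+8 = 26
p=3,j=1: res = 26+3 = 29
p=3,j=2: res = 29+6 = 35
p=3,j=3: res = 35+9 = 44
p=3,j=4: res = 44+12 = 56
p=3,j=5: res = 56+15 = 71
p=4,j=1: res = 71+4 = 75
p=4,j=2: res = 75+8 = 83
p=4,j=3: res = 83+12 = 95
p=4,j=4: res = 95+16 = 111
p=4,j=5: res = 111+20 = 131
p=4,j=6: res = 131+24 = 155
p=5,j=1: res = 155+5 = 160
p=5,j=2: res = 160+10 = 170
p=5,j=3: res = 170+15 = 185
p=5,j=4: res = 185+20 = 205
p=5,j=5: res = 205+25 = 230
p=5,j=6: res = 230+30 = 260
p=5,j=7: res = 260+35 = 295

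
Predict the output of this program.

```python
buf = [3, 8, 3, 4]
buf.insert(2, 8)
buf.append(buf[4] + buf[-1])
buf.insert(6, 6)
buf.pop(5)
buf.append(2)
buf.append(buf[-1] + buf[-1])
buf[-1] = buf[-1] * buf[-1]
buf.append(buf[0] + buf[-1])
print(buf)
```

insert 8 at 2 → [3, 8, 8, 3, 4]
append buf[4]+buf[-1] = 4+4 = 8 → [3, 8, 8, 3, 4, 8]
insert 6 at 6 → [3, 8, 8, 3, 4, 8, 6]
pop(5) removes 8 → [3, 8, 8, 3, 4, 6]
append 2 → [3, 8, 8, 3, 4, 6, 2]
append buf[-1]+buf[-1] = 2+2 = 4 → [3, 8, 8, 3, 4, 6, 2, 4]
buf[-1] = buf[-1]*buf[-1] = 4*4 = 16 → [3, 8, 8, 3, 4, 6, 2, 16]
append buf[0]+buf[-1] = 3+16 = 19 → [3, 8, 8, 3, 4, 6, 2, 16, 19]

[3, 8, 8, 3, 4, 6, 2, 16, 19]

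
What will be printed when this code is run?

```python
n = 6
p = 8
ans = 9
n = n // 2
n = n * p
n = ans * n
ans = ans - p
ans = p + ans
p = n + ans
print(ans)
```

n = 6//2 = 3
n = 3*8 = 24
n = 9*24 = 216
ans = 9-8 = 1
ans = 8+1 = 9
p = 216+9 = 225

9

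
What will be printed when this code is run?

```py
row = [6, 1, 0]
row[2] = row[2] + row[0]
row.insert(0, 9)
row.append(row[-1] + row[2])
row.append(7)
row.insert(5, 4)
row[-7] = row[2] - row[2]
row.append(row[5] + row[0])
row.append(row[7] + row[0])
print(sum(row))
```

row[2] = row[2]+row[0] = 0+6 = 6 → [6, 1, 6]
insert 9 at 0 → [9, 6, 1, 6]
append row[-1]+row[2] = 6+1 = 7 → [9, 6, 1, 6, 7]
append 7 → [9, 6, 1, 6, 7, 7]
insert 4 at 5 → [9, 6, 1, 6, 7, 4, 7]
row[-7] = row[2]-row[2] = 1-1 = 0 → [0, 6, 1, 6, 7, 4, 7]
append row[5]+row[0] = 4+0 = 4 → [0, 6, 1, 6, 7, 4, 7, 4]
append row[7]+row[0] = 4+0 = 4 → [0, 6, 1, 6, 7, 4, 7, 4, 4]
sum = 39

39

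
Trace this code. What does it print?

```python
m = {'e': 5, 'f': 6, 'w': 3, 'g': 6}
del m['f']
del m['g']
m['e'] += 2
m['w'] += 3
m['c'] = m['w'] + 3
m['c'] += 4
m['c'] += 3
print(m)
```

{'e': 7, 'w': 6, 'c': 16}

del 'f' → {'e': 5, 'w': 3, 'g': 6}
del 'g' → {'e': 5, 'w': 3}
m['e'] = 5+2 = 7 → {'e': 7, 'w': 3}
m['w'] = 3+3 = 6 → {'e': 7, 'w': 6}
m['c'] = m['w']+3 = 9 → {'e': 7, 'w': 6, 'c': 9}
m['c'] = 9+4 = 13 → {'e': 7, 'w': 6, 'c': 13}
m['c'] = 13+3 = 16 → {'e': 7, 'w': 6, 'c': 16}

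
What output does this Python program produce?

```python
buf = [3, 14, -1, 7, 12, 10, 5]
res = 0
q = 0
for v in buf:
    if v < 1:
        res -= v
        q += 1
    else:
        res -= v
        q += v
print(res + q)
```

2

v=3: not <1, res = 0-3 = -3; q=3
v=14: not <1, res = (-3)-14 = -17; q=17
v=-1: <1, res = (-17)-(-1) = -16; q=18
v=7: not <1, res = (-16)-7 = -23; q=25
v=12: not <1, res = (-23)-12 = -35; q=37
v=10: not <1, res = (-35)-10 = -45; q=47
v=5: not <1, res = (-45)-5 = -50; q=52
res+q = (-50)+52 = 2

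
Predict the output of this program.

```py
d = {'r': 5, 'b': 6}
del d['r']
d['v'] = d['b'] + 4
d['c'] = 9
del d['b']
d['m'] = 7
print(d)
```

del 'r' → {'b': 6}
d['v'] = d['b']+4 = 10 → {'b': 6, 'v': 10}
d['c'] = 9 → {'b': 6, 'v': 10, 'c': 9}
del 'b' → {'v': 10, 'c': 9}
d['m'] = 7 → {'v': 10, 'c': 9, 'm': 7}

{'v': 10, 'c': 9, 'm': 7}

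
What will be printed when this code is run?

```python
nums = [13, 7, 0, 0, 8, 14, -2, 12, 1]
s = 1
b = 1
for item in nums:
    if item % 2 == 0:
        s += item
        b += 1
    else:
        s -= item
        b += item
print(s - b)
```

-16

item=13: not even, s = 1-13 = -12; b=14
item=7: not even, s = (-12)-7 = -19; b=21
item=0: even, s = (-19)+0 = -19; b=22
item=0: even, s = (-19)+0 = -19; b=23
item=8: even, s = (-19)+8 = -11; b=24
item=14: even, s = (-11)+14 = 3; b=25
item=-2: even, s = 3+(-2) = 1; b=26
item=12: even, s = 1+12 = 13; b=27
item=1: not even, s = 13-1 = 12; b=28
s-b = 12-28 = -16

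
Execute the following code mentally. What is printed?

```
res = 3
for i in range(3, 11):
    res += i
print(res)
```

i=3: res = 3+3 = 6
i=4: res = 6+4 = 10
i=5: res = 10+5 = 15
i=6: res = 15+6 = 21
i=7: res = 21+7 = 28
i=8: res = 28+8 = 36
i=9: res = 36+9 = 45
i=10: res = 45+10 = 55

55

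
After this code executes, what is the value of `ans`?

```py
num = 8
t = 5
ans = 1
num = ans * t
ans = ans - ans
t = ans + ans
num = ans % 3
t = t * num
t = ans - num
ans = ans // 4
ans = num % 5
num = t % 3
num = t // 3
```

0

num = 1*5 = 5
ans = 1-1 = 0
t = 0+0 = 0
num = 0%3 = 0
t = 0*0 = 0
t = 0-0 = 0
ans = 0//4 = 0
ans = 0%5 = 0
num = 0%3 = 0
num = 0//3 = 0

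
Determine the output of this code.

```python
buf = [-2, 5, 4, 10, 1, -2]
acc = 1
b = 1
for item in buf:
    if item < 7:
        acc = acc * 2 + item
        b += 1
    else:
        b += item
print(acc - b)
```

item=-2: <7, acc = 1*2+(-2) = 0; b=2
item=5: <7, acc = 0*2+5 = 5; b=3
item=4: <7, acc = 5*2+4 = 14; b=4
item=10: not <7; b=14
item=1: <7, acc = 14*2+1 = 29; b=15
item=-2: <7, acc = 29*2+(-2) = 56; b=16
acc-b = 56-16 = 40

40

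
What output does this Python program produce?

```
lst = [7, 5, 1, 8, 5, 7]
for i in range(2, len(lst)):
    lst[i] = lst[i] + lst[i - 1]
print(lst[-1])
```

26

i=2: lst[2] = 1+5 = 6 → [7, 5, 6, 8, 5, 7]
i=3: lst[3] = 8+6 = 14 → [7, 5, 6, 14, 5, 7]
i=4: lst[4] = 5+14 = 19 → [7, 5, 6, 14, 19, 7]
i=5: lst[5] = 7+19 = 26 → [7, 5, 6, 14, 19, 26]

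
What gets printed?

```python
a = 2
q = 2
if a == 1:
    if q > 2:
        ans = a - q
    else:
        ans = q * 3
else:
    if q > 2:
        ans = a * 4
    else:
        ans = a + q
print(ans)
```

4

a=2, q=2
a == 1 is False; q > 2 is False
→ ans = a + q = 4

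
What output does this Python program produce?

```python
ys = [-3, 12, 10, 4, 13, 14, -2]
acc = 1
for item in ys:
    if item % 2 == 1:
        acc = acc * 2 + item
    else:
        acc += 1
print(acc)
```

19

item=-3: odd, acc = 1*2+(-3) = -1
item=12: not odd, acc = (-1)+1 = 0
item=10: not odd, acc = 0+1 = 1
item=4: not odd, acc = 1+1 = 2
item=13: odd, acc = 2*2+13 = 17
item=14: not odd, acc = 17+1 = 18
item=-2: not odd, acc = 18+1 = 19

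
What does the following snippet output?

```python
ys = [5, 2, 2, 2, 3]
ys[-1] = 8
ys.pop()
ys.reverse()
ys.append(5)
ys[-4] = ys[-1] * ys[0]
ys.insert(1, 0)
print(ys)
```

[2, 0, 10, 2, 5, 5]

ys[-1] = 8 → [5, 2, 2, 2, 8]
pop() removes 8 → [5, 2, 2, 2]
reverse → [2, 2, 2, 5]
append 5 → [2, 2, 2, 5, 5]
ys[-4] = ys[-1]*ys[0] = 5*2 = 10 → [2, 10, 2, 5, 5]
insert 0 at 1 → [2, 0, 10, 2, 5, 5]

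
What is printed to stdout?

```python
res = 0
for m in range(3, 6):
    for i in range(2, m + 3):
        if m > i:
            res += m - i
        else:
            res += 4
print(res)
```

m=3,i=2: 3>2, res = 0+1 = 1
m=3,i=3: not 3>3, res = 1+4 = 5
m=3,i=4: not 3>4, res = 5+4 = 9
m=3,i=5: not 3>5, res = 9+4 = 13
m=4,i=2: 4>2, res = 13+2 = 15
m=4,i=3: 4>3, res = 15+1 = 16
m=4,i=4: not 4>4, res = 16+4 = 20
m=4,i=5: not 4>5, res = 20+4 = 24
m=4,i=6: not 4>6, res = 24+4 = 28
m=5,i=2: 5>2, res = 28+3 = 31
m=5,i=3: 5>3, res = 31+2 = 33
m=5,i=4: 5>4, res = 33+1 = 34
m=5,i=5: not 5>5, res = 34+4 = 38
m=5,i=6: not 5>6, res = 38+4 = 42
m=5,i=7: not 5>7, res = 42+4 = 46

46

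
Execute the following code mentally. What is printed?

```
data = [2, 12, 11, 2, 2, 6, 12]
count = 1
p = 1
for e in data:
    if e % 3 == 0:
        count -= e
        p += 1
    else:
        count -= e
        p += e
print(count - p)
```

e=2: not %3==0, count = 1-2 = -1; p=3
e=12: %3==0, count = (-1)-12 = -13; p=4
e=11: not %3==0, count = (-13)-11 = -24; p=15
e=2: not %3==0, count = (-24)-2 = -26; p=17
e=2: not %3==0, count = (-26)-2 = -28; p=19
e=6: %3==0, count = (-28)-6 = -34; p=20
e=12: %3==0, count = (-34)-12 = -46; p=21
count-p = (-46)-21 = -67

-67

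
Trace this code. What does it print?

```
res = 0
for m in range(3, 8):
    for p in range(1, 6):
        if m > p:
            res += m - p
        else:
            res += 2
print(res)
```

m=3,p=1: 3>1, res = 0+2 = 2
m=3,p=2: 3>2, res = 2+1 = 3
m=3,p=3: not 3>3, res = 3+2 = 5
m=3,p=4: not 3>4, res = 5+2 = 7
m=3,p=5: not 3>5, res = 7+2 = 9
m=4,p=1: 4>1, res = 9+3 = 12
m=4,p=2: 4>2, res = 12+2 = 14
m=4,p=3: 4>3, res = 14+1 = 15
m=4,p=4: not 4>4, res = 15+2 = 17
m=4,p=5: not 4>5, res = 17+2 = 19
m=5,p=1: 5>1, res = 19+4 = 23
m=5,p=2: 5>2, res = 23+3 = 26
m=5,p=3: 5>3, res = 26+2 = 28
m=5,p=4: 5>4, res = 28+1 = 29
m=5,p=5: not 5>5, res = 29+2 = 31
m=6,p=1: 6>1, res = 31+5 = 36
m=6,p=2: 6>2, res = 36+4 = 40
m=6,p=3: 6>3, res = 40+3 = 43
m=6,p=4: 6>4, res = 43+2 = 45
m=6,p=5: 6>5, res = 45+1 = 46
m=7,p=1: 7>1, res = 46+6 = 52
m=7,p=2: 7>2, res = 52+5 = 57
m=7,p=3: 7>3, res = 57+4 = 61
m=7,p=4: 7>4, res = 61+3 = 64
m=7,p=5: 7>5, res = 64+2 = 66

66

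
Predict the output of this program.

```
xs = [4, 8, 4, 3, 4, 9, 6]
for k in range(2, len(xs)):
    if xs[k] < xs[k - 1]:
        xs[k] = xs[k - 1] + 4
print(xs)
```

k=2: 4<8, xs[2] = 8+4 = 12 → [4, 8, 12, 3, 4, 9, 6]
k=3: 3<12, xs[3] = 12+4 = 16 → [4, 8, 12, 16, 4, 9, 6]
k=4: 4<16, xs[4] = 16+4 = 20 → [4, 8, 12, 16, 20, 9, 6]
k=5: 9<20, xs[5] = 20+4 = 24 → [4, 8, 12, 16, 20, 24, 6]
k=6: 6<24, xs[6] = 24+4 = 28 → [4, 8, 12, 16, 20, 24, 28]

[4, 8, 12, 16, 20, 24, 28]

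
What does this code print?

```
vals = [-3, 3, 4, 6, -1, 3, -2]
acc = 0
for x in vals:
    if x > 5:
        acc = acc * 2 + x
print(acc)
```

6

x=-3: not >5
x=3: not >5
x=4: not >5
x=6: >5, acc = 0*2+6 = 6
x=-1: not >5
x=3: not >5
x=-2: not >5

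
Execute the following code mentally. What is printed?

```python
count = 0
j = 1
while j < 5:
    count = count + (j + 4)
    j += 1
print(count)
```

j=1: count = 0+5 = 5
j=2: count = 5+6 = 11
j=3: count = 11+7 = 18
j=4: count = 18+8 = 26

26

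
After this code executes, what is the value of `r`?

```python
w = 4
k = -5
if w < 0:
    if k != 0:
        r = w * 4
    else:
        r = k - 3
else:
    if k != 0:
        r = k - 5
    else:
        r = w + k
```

-10

w=4, k=-5
w < 0 is False; k != 0 is True
→ r = k - 5 = -10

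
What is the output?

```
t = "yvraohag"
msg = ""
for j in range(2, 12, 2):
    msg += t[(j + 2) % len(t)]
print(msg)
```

j=2: add t[4]='o' → 'o'
j=4: add t[6]='a' → 'oa'
j=6: add t[0]='y' → 'oay'
j=8: add t[2]='r' → 'oayr'
j=10: add t[4]='o' → 'oayro'

oayro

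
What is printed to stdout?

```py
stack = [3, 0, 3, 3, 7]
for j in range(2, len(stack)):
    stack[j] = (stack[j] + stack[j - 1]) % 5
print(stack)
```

j=2: stack[2] = (3+0)%5 = 3 → [3, 0, 3, 3, 7]
j=3: stack[3] = (3+3)%5 = 1 → [3, 0, 3, 1, 7]
j=4: stack[4] = (7+1)%5 = 3 → [3, 0, 3, 1, 3]

[3, 0, 3, 1, 3]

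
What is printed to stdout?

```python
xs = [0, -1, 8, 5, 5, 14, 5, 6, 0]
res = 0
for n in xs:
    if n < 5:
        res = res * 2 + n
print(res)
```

-2

n=0: <5, res = 0*2+0 = 0
n=-1: <5, res = 0*2+(-1) = -1
n=8: not <5
n=5: not <5
n=5: not <5
n=14: not <5
n=5: not <5
n=6: not <5
n=0: <5, res = (-1)*2+0 = -2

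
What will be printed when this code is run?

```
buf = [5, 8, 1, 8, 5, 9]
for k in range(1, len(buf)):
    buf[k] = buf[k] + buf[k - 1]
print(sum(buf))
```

117

k=1: buf[1] = 8+5 = 13 → [5, 13, 1, 8, 5, 9]
k=2: buf[2] = 1+13 = 14 → [5, 13, 14, 8, 5, 9]
k=3: buf[3] = 8+14 = 22 → [5, 13, 14, 22, 5, 9]
k=4: buf[4] = 5+22 = 27 → [5, 13, 14, 22, 27, 9]
k=5: buf[5] = 9+27 = 36 → [5, 13, 14, 22, 27, 36]
sum = 117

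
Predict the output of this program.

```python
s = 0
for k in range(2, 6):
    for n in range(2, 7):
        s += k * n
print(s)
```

280

k=2,n=2: s = 0+4 = 4
k=2,n=3: s = 4+6 = 10
k=2,n=4: s = 10+8 = 18
k=2,n=5: s = 18+10 = 28
k=2,n=6: s = 28+12 = 40
k=3,n=2: s = 40+6 = 46
k=3,n=3: s = 46+9 = 55
k=3,n=4: s = 55+12 = 67
k=3,n=5: s = 67+15 = 82
k=3,n=6: s = 82+18 = 100
k=4,n=2: s = 100+8 = 108
k=4,n=3: s = 108+12 = 120
k=4,n=4: s = 120+16 = 136
k=4,n=5: s = 136+20 = 156
k=4,n=6: s = 156+24 = 180
k=5,n=2: s = 180+10 = 190
k=5,n=3: s = 190+15 = 205
k=5,n=4: s = 205+20 = 225
k=5,n=5: s = 225+25 = 250
k=5,n=6: s = 250+30 = 280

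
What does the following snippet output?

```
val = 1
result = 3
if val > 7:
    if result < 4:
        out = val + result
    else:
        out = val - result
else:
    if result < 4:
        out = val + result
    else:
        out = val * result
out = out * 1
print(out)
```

val=1, result=3
val > 7 is False; result < 4 is True
→ out = val + result = 4
out = 4*1 = 4

4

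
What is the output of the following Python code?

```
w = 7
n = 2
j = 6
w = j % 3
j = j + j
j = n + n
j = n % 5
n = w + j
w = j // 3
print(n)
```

w = 6%3 = 0
j = 6+6 = 12
j = 2+2 = 4
j = 2%5 = 2
n = 0+2 = 2
w = 2//3 = 0

2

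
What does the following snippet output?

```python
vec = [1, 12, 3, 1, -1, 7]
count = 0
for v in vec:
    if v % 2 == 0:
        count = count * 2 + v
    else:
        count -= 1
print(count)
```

6

v=1: not even, count = 0-1 = -1
v=12: even, count = (-1)*2+12 = 10
v=3: not even, count = 10-1 = 9
v=1: not even, count = 9-1 = 8
v=-1: not even, count = 8-1 = 7
v=7: not even, count = 7-1 = 6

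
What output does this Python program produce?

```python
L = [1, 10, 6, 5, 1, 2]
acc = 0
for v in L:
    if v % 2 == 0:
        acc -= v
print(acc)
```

v=1: not even
v=10: even, acc = 0-10 = -10
v=6: even, acc = (-10)-6 = -16
v=5: not even
v=1: not even
v=2: even, acc = (-16)-2 = -18

-18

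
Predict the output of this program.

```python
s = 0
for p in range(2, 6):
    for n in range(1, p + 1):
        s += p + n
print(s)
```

88

p=2,n=1: s = 0+3 = 3
p=2,n=2: s = 3+4 = 7
p=3,n=1: s = 7+4 = 11
p=3,n=2: s = 11+5 = 16
p=3,n=3: s = 16+6 = 22
p=4,n=1: s = 22+5 = 27
p=4,n=2: s = 27+6 = 33
p=4,n=3: s = 33+7 = 40
p=4,n=4: s = 40+8 = 48
p=5,n=1: s = 48+6 = 54
p=5,n=2: s = 54+7 = 61
p=5,n=3: s = 61+8 = 69
p=5,n=4: s = 69+9 = 78
p=5,n=5: s = 78+10 = 88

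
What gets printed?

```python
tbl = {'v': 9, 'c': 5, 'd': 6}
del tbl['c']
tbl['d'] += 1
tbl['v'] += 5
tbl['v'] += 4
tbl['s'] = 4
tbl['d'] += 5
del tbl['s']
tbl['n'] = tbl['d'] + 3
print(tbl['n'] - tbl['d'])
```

del 'c' → {'v': 9, 'd': 6}
tbl['d'] = 6+1 = 7 → {'v': 9, 'd': 7}
tbl['v'] = 9+5 = 14 → {'v': 14, 'd': 7}
tbl['v'] = 14+4 = 18 → {'v': 18, 'd': 7}
tbl['s'] = 4 → {'v': 18, 'd': 7, 's': 4}
tbl['d'] = 7+5 = 12 → {'v': 18, 'd': 12, 's': 4}
del 's' → {'v': 18, 'd': 12}
tbl['n'] = tbl['d']+3 = 15 → {'v': 18, 'd': 12, 'n': 15}
tbl['n']-tbl['d'] = 15-12 = 3

3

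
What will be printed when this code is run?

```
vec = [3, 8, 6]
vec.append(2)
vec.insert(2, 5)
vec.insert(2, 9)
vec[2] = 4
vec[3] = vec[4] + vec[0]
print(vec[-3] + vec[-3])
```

18

append 2 → [3, 8, 6, 2]
insert 5 at 2 → [3, 8, 5, 6, 2]
insert 9 at 2 → [3, 8, 9, 5, 6, 2]
vec[2] = 4 → [3, 8, 4, 5, 6, 2]
vec[3] = vec[4]+vec[0] = 6+3 = 9 → [3, 8, 4, 9, 6, 2]
vec[-3]+vec[-3] = 9+9 = 18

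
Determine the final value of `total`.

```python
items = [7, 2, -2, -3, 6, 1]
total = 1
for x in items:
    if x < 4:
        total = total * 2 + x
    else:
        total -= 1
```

1

x=7: not <4, total = 1-1 = 0
x=2: <4, total = 0*2+2 = 2
x=-2: <4, total = 2*2+(-2) = 2
x=-3: <4, total = 2*2+(-3) = 1
x=6: not <4, total = 1-1 = 0
x=1: <4, total = 0*2+1 = 1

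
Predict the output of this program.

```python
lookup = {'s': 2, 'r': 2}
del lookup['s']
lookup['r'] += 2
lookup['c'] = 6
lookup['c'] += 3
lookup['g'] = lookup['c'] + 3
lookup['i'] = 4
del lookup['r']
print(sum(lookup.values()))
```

25

del 's' → {'r': 2}
lookup['r'] = 2+2 = 4 → {'r': 4}
lookup['c'] = 6 → {'r': 4, 'c': 6}
lookup['c'] = 6+3 = 9 → {'r': 4, 'c': 9}
lookup['g'] = lookup['c']+3 = 12 → {'r': 4, 'c': 9, 'g': 12}
lookup['i'] = 4 → {'r': 4, 'c': 9, 'g': 12, 'i': 4}
del 'r' → {'c': 9, 'g': 12, 'i': 4}
sum of values = 25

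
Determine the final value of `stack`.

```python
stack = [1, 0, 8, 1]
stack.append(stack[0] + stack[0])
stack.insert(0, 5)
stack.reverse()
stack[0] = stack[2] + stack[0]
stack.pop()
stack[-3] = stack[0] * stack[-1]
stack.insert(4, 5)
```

append stack[0]+stack[0] = 1+1 = 2 → [1, 0, 8, 1, 2]
insert 5 at 0 → [5, 1, 0, 8, 1, 2]
reverse → [2, 1, 8, 0, 1, 5]
stack[0] = stack[2]+stack[0] = 8+2 = 10 → [10, 1, 8, 0, 1, 5]
pop() removes 5 → [10, 1, 8, 0, 1]
stack[-3] = stack[0]*stack[-1] = 10*1 = 10 → [10, 1, 10, 0, 1]
insert 5 at 4 → [10, 1, 10, 0, 5, 1]

[10, 1, 10, 0, 5, 1]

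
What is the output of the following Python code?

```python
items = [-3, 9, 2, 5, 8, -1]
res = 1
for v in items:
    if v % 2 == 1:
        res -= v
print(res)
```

v=-3: odd, res = 1-(-3) = 4
v=9: odd, res = 4-9 = -5
v=2: not odd
v=5: odd, res = (-5)-5 = -10
v=8: not odd
v=-1: odd, res = (-10)-(-1) = -9

-9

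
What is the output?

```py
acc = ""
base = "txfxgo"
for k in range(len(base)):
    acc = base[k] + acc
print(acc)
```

k=0: prepend 't' → 't'
k=1: prepend 'x' → 'xt'
k=2: prepend 'f' → 'fxt'
k=3: prepend 'x' → 'xfxt'
k=4: prepend 'g' → 'gxfxt'
k=5: prepend 'o' → 'ogxfxt'

ogxfxt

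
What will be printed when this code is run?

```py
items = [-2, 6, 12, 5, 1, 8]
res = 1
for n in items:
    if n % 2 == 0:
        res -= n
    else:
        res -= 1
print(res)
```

n=-2: even, res = 1-(-2) = 3
n=6: even, res = 3-6 = -3
n=12: even, res = (-3)-12 = -15
n=5: not even, res = (-15)-1 = -16
n=1: not even, res = (-16)-1 = -17
n=8: even, res = (-17)-8 = -25

-25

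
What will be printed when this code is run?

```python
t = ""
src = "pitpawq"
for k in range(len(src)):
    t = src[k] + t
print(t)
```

k=0: prepend 'p' → 'p'
k=1: prepend 'i' → 'ip'
k=2: prepend 't' → 'tip'
k=3: prepend 'p' → 'ptip'
k=4: prepend 'a' → 'aptip'
k=5: prepend 'w' → 'waptip'
k=6: prepend 'q' → 'qwaptip'

qwaptip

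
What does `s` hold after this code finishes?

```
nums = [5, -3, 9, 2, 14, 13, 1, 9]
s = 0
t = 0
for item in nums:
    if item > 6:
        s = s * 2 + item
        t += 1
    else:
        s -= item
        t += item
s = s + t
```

item=5: not >6, s = 0-5 = -5; t=5
item=-3: not >6, s = (-5)-(-3) = -2; t=2
item=9: >6, s = (-2)*2+9 = 5; t=3
item=2: not >6, s = 5-2 = 3; t=5
item=14: >6, s = 3*2+14 = 20; t=6
item=13: >6, s = 20*2+13 = 53; t=7
item=1: not >6, s = 53-1 = 52; t=8
item=9: >6, s = 52*2+9 = 113; t=9
s+t = 113+9 = 122

122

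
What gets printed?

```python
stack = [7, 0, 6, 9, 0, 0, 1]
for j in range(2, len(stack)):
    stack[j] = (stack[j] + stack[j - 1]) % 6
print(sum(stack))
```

j=2: stack[2] = (6+0)%6 = 0 → [7, 0, 0, 9, 0, 0, 1]
j=3: stack[3] = (9+0)%6 = 3 → [7, 0, 0, 3, 0, 0, 1]
j=4: stack[4] = (0+3)%6 = 3 → [7, 0, 0, 3, 3, 0, 1]
j=5: stack[5] = (0+3)%6 = 3 → [7, 0, 0, 3, 3, 3, 1]
j=6: stack[6] = (1+3)%6 = 4 → [7, 0, 0, 3, 3, 3, 4]
sum = 20

20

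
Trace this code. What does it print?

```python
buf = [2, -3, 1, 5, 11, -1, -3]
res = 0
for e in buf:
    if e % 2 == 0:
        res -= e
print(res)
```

e=2: even, res = 0-2 = -2
e=-3: not even
e=1: not even
e=5: not even
e=11: not even
e=-1: not even
e=-3: not even

-2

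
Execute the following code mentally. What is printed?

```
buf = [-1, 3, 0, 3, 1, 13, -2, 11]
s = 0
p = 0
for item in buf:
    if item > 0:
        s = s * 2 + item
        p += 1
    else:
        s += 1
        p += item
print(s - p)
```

item=-1: not >0, s = 0+1 = 1; p=-1
item=3: >0, s = 1*2+3 = 5; p=0
item=0: not >0, s = 5+1 = 6; p=0
item=3: >0, s = 6*2+3 = 15; p=1
item=1: >0, s = 15*2+1 = 31; p=2
item=13: >0, s = 31*2+13 = 75; p=3
item=-2: not >0, s = 75+1 = 76; p=1
item=11: >0, s = 76*2+11 = 163; p=2
s-p = 163-2 = 161

161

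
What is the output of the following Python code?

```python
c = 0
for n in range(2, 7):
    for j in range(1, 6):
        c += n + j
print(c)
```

n=2,j=1: c = 0+3 = 3
n=2,j=2: c = 3+4 = 7
n=2,j=3: c = 7+5 = 12
n=2,j=4: c = 12+6 = 18
n=2,j=5: c = 18+7 = 25
n=3,j=1: c = 25+4 = 29
n=3,j=2: c = 29+5 = 34
n=3,j=3: c = 34+6 = 40
n=3,j=4: c = 40+7 = 47
n=3,j=5: c = 47+8 = 55
n=4,j=1: c = 55+5 = 60
n=4,j=2: c = 60+6 = 66
n=4,j=3: c = 66+7 = 73
n=4,j=4: c = 73+8 = 81
n=4,j=5: c = 81+9 = 90
n=5,j=1: c = 90+6 = 96
n=5,j=2: c = 96+7 = 103
n=5,j=3: c = 103+8 = 111
n=5,j=4: c = 111+9 = 120
n=5,j=5: c = 120+10 = 130
n=6,j=1: c = 130+7 = 137
n=6,j=2: c = 137+8 = 145
n=6,j=3: c = 145+9 = 154
n=6,j=4: c = 154+10 = 164
n=6,j=5: c = 164+11 = 175

175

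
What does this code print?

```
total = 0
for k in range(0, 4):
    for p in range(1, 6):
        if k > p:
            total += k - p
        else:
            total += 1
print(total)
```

21

k=0,p=1: not 0>1, total = 0+1 = 1
k=0,p=2: not 0>2, total = 1+1 = 2
k=0,p=3: not 0>3, total = 2+1 = 3
k=0,p=4: not 0>4, total = 3+1 = 4
k=0,p=5: not 0>5, total = 4+1 = 5
k=1,p=1: not 1>1, total = 5+1 = 6
k=1,p=2: not 1>2, total = 6+1 = 7
k=1,p=3: not 1>3, total = 7+1 = 8
k=1,p=4: not 1>4, total = 8+1 = 9
k=1,p=5: not 1>5, total = 9+1 = 10
k=2,p=1: 2>1, total = 10+1 = 11
k=2,p=2: not 2>2, total = 11+1 = 12
k=2,p=3: not 2>3, total = 12+1 = 13
k=2,p=4: not 2>4, total = 13+1 = 14
k=2,p=5: not 2>5, total = 14+1 = 15
k=3,p=1: 3>1, total = 15+2 = 17
k=3,p=2: 3>2, total = 17+1 = 18
k=3,p=3: not 3>3, total = 18+1 = 19
k=3,p=4: not 3>4, total = 19+1 = 20
k=3,p=5: not 3>5, total = 20+1 = 21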